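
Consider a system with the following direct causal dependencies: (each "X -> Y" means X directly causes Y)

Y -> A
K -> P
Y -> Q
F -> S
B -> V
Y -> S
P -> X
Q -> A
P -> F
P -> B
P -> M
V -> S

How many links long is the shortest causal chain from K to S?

Shortest chain: K → P → F → S.

3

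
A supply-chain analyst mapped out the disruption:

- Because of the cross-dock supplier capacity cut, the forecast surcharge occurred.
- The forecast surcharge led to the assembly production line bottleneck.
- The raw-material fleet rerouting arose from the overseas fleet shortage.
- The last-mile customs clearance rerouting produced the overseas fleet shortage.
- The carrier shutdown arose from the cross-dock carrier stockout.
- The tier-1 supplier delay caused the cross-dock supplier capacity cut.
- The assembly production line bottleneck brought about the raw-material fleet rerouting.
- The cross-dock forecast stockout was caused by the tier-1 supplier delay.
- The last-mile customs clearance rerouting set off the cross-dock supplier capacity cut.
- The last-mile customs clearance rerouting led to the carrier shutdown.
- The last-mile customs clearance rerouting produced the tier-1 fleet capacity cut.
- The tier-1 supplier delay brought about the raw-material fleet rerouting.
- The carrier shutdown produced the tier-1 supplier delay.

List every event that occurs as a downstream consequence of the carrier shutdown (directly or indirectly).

Direct effects: the tier-1 supplier delay.
2 steps out: the cross-dock supplier capacity cut, the cross-dock forecast stockout, the raw-material fleet rerouting.
3 steps out: the forecast surcharge.
4 steps out: the assembly production line bottleneck.
Not reachable from it: the last-mile customs clearance rerouting, the overseas fleet shortage, the tier-1 fleet capacity cut, the cross-dock carrier stockout.

the assembly production line bottleneck, the cross-dock forecast stockout, the cross-dock supplier capacity cut, the forecast surcharge, the raw-material fleet rerouting, the tier-1 supplier delay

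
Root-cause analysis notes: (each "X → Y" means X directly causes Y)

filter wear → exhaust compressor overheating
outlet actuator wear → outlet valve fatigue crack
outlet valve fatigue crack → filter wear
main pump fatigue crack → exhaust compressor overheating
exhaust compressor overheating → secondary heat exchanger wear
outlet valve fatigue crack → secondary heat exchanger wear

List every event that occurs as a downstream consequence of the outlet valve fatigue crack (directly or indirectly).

the exhaust compressor overheating, the filter wear, the secondary heat exchanger wear

Direct effects: the filter wear, the secondary heat exchanger wear.
2 steps out: the exhaust compressor overheating.
Not reachable from it: the outlet actuator wear, the main pump fatigue crack.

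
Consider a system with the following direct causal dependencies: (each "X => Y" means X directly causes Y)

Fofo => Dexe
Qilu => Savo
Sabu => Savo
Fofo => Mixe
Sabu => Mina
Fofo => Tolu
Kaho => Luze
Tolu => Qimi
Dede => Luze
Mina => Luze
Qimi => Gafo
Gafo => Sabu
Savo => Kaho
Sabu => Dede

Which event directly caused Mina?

Sabu

Upstream contributors include Fofo, Tolu, Qimi, Gafo, but only Sabu feeds directly into Mina.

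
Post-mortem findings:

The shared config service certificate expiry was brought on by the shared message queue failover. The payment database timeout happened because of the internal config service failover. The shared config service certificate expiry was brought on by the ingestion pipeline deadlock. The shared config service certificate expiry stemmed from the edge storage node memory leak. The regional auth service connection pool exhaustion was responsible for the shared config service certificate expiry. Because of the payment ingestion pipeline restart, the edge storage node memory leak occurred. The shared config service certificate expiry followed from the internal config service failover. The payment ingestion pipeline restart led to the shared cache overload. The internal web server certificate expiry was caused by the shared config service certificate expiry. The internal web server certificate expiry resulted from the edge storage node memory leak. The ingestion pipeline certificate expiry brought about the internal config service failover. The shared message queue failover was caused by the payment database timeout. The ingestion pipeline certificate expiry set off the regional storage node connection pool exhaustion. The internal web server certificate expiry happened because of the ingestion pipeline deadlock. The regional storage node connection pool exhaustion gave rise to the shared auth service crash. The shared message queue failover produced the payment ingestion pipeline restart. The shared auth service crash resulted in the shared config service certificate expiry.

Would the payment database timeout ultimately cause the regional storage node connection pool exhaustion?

The payment database timeout leads to the shared message queue failover, the payment ingestion pipeline restart, the edge storage node memory leak, the shared config service certificate expiry, the internal web server certificate expiry, the shared cache overload; the regional storage node connection pool exhaustion is not among them.

No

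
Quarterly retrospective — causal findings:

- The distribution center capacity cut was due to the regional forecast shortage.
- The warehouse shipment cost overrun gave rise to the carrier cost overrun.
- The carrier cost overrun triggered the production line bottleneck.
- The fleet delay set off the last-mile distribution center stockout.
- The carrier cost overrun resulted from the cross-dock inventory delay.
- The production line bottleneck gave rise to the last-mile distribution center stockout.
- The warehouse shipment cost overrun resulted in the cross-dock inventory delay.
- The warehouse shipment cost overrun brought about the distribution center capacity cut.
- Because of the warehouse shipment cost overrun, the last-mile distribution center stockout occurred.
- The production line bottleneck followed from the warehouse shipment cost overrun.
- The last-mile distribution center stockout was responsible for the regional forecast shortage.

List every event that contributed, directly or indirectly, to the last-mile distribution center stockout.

Immediate causes of the last-mile distribution center stockout: the warehouse shipment cost overrun, the production line bottleneck, the fleet delay.
Further upstream: the cross-dock inventory delay, the carrier cost overrun.

the carrier cost overrun, the cross-dock inventory delay, the fleet delay, the production line bottleneck, the warehouse shipment cost overrun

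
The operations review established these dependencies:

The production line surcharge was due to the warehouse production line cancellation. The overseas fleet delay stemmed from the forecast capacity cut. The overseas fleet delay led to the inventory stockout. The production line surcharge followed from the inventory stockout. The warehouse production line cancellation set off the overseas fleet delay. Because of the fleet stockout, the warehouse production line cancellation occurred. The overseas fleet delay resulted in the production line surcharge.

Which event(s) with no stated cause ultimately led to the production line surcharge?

the fleet stockout, the forecast capacity cut

Tracing upstream from the production line surcharge: the production line surcharge ← the warehouse production line cancellation ← the fleet stockout.
A separate upstream branch: the production line surcharge ← the overseas fleet delay ← the forecast capacity cut.
Each of those chain origins has no stated cause.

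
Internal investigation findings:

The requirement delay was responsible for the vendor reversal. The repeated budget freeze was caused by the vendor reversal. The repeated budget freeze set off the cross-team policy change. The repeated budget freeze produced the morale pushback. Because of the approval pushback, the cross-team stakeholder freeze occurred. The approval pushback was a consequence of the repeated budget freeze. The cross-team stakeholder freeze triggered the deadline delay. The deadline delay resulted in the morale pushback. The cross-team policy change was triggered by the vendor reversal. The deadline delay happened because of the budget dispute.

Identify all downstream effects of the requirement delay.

Direct effects: the vendor reversal.
2 steps out: the repeated budget freeze, the cross-team policy change.
3 steps out: the approval pushback, the morale pushback.
4 steps out: the cross-team stakeholder freeze.
5 steps out: the deadline delay.
Not reachable from it: the budget dispute.

the approval pushback, the cross-team policy change, the cross-team stakeholder freeze, the deadline delay, the morale pushback, the repeated budget freeze, the vendor reversal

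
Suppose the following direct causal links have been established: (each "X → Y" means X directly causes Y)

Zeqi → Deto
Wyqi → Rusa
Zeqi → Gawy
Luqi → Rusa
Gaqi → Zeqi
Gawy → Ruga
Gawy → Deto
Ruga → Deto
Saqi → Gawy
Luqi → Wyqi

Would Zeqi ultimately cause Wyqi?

Zeqi leads to Gawy, Ruga, Deto; Wyqi is not among them.

No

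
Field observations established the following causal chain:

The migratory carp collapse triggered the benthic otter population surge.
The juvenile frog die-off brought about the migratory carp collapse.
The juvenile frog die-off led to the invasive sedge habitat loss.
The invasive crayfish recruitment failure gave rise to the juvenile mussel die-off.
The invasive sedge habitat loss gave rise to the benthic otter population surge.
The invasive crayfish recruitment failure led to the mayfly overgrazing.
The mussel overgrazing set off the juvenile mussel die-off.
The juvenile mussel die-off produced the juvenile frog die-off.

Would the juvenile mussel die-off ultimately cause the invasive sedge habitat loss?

Yes

There is a causal chain: the juvenile mussel die-off → the juvenile frog die-off → the invasive sedge habitat loss.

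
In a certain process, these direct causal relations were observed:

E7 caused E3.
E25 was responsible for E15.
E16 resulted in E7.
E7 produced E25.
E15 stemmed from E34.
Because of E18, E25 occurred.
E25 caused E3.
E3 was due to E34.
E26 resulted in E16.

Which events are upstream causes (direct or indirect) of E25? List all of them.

Immediate causes of E25: E7, E18.
Further upstream: E26, E16.

E16, E18, E26, E7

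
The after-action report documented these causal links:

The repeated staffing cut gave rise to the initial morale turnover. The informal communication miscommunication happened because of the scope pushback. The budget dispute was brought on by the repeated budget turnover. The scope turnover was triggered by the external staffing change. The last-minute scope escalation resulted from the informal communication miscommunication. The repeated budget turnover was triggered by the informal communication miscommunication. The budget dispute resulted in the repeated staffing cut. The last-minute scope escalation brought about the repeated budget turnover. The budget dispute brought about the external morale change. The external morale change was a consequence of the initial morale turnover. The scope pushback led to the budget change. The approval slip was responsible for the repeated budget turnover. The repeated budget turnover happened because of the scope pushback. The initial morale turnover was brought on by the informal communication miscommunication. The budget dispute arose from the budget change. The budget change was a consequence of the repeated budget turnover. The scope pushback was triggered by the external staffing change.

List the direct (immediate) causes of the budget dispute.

the budget change, the repeated budget turnover

Upstream contributors include the external staffing change, the scope pushback, the informal communication miscommunication, the last-minute scope escalation, the approval slip, but only the budget change, the repeated budget turnover feed directly into the budget dispute.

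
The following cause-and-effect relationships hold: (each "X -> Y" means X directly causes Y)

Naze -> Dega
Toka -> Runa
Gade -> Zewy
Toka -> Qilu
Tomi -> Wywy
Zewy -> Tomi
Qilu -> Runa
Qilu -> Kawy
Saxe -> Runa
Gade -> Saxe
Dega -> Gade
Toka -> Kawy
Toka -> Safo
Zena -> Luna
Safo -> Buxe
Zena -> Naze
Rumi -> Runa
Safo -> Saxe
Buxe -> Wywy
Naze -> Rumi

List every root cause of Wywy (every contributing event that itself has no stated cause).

Tracing upstream from Wywy: Wywy ← Tomi ← Zewy ← Gade ← Dega ← Naze ← Zena.
A separate upstream branch: Wywy ← Buxe ← Safo ← Toka.
Each of those chain origins has no stated cause.

Toka, Zena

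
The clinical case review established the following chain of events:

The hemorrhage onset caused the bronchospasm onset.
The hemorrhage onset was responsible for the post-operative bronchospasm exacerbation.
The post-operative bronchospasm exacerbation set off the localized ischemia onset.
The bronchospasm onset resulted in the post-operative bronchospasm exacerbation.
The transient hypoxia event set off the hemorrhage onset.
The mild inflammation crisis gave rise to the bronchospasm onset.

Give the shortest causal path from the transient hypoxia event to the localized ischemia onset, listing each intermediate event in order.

the transient hypoxia event → the hemorrhage onset
the hemorrhage onset → the post-operative bronchospasm exacerbation
the post-operative bronchospasm exacerbation → the localized ischemia onset
Length: 3 steps.

the transient hypoxia event → the hemorrhage onset → the post-operative bronchospasm exacerbation → the localized ischemia onset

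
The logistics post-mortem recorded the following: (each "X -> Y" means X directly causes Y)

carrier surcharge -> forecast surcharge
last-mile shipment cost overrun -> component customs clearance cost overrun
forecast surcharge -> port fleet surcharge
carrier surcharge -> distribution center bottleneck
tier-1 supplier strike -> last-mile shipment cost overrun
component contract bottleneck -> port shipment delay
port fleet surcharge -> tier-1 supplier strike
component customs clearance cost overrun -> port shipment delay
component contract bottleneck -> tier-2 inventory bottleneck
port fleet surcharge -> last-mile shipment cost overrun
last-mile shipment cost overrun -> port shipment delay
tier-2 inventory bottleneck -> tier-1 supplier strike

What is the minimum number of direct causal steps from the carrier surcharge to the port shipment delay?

4

Shortest chain: the carrier surcharge → the forecast surcharge → the port fleet surcharge → the last-mile shipment cost overrun → the port shipment delay.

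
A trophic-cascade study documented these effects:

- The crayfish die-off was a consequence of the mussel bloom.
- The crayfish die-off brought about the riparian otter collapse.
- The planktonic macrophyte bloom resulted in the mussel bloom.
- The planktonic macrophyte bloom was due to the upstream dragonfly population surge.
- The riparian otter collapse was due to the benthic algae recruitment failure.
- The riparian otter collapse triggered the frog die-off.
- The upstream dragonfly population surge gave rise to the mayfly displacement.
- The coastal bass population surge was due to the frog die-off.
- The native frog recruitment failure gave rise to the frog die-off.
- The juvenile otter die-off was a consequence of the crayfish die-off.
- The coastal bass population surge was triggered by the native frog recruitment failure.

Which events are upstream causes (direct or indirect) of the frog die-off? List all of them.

the benthic algae recruitment failure, the crayfish die-off, the mussel bloom, the native frog recruitment failure, the planktonic macrophyte bloom, the riparian otter collapse, the upstream dragonfly population surge

Immediate causes of the frog die-off: the riparian otter collapse, the native frog recruitment failure.
Further upstream: the upstream dragonfly population surge, the planktonic macrophyte bloom, the mussel bloom, the crayfish die-off, the benthic algae recruitment failure.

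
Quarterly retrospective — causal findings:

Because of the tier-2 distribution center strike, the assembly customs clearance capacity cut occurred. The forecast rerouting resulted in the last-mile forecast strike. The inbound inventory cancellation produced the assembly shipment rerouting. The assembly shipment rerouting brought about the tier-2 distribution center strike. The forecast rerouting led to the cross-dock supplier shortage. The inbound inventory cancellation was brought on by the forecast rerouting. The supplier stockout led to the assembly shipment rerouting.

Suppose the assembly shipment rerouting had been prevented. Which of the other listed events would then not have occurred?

Downstream of the assembly shipment rerouting: the tier-2 distribution center strike, the assembly customs clearance capacity cut.

the assembly customs clearance capacity cut, the tier-2 distribution center strike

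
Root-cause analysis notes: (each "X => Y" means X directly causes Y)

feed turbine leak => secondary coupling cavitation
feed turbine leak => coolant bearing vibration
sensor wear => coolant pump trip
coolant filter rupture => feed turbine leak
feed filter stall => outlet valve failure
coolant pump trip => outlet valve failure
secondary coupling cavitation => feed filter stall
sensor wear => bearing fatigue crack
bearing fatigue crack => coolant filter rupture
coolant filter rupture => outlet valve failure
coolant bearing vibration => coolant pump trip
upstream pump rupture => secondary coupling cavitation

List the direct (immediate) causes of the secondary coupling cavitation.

Upstream contributors include the sensor wear, the bearing fatigue crack, the coolant filter rupture, but only the feed turbine leak, the upstream pump rupture feed directly into the secondary coupling cavitation.

the feed turbine leak, the upstream pump rupture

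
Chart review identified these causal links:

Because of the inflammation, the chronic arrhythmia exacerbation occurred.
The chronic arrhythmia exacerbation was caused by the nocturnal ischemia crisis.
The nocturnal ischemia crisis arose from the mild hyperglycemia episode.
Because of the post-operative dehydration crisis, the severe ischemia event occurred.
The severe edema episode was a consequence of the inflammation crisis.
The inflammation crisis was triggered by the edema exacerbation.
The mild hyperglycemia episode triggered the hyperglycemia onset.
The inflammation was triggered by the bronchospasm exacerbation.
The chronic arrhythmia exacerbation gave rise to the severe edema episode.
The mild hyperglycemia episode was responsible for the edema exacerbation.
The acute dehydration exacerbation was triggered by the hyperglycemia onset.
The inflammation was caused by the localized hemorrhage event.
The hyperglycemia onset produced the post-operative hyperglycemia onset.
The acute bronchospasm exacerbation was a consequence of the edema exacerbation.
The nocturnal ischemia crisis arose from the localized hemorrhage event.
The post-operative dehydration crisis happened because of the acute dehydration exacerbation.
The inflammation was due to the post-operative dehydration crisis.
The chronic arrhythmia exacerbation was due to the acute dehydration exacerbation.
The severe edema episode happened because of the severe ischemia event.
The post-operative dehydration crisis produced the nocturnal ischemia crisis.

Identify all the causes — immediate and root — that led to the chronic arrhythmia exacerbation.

Immediate causes of the chronic arrhythmia exacerbation: the acute dehydration exacerbation, the nocturnal ischemia crisis, the inflammation.
Further upstream: the mild hyperglycemia episode, the hyperglycemia onset, the localized hemorrhage event, the bronchospasm exacerbation, the post-operative dehydration crisis.

the acute dehydration exacerbation, the bronchospasm exacerbation, the hyperglycemia onset, the inflammation, the localized hemorrhage event, the mild hyperglycemia episode, the nocturnal ischemia crisis, the post-operative dehydration crisis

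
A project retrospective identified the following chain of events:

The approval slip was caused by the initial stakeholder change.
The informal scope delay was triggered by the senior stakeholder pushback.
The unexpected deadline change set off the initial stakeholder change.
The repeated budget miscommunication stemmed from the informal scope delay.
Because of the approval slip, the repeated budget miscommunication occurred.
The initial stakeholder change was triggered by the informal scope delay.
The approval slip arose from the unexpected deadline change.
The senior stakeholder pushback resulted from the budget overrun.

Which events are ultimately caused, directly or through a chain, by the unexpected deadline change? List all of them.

the approval slip, the initial stakeholder change, the repeated budget miscommunication

Direct effects: the initial stakeholder change, the approval slip.
2 steps out: the repeated budget miscommunication.
Not reachable from it: the budget overrun, the senior stakeholder pushback, the informal scope delay.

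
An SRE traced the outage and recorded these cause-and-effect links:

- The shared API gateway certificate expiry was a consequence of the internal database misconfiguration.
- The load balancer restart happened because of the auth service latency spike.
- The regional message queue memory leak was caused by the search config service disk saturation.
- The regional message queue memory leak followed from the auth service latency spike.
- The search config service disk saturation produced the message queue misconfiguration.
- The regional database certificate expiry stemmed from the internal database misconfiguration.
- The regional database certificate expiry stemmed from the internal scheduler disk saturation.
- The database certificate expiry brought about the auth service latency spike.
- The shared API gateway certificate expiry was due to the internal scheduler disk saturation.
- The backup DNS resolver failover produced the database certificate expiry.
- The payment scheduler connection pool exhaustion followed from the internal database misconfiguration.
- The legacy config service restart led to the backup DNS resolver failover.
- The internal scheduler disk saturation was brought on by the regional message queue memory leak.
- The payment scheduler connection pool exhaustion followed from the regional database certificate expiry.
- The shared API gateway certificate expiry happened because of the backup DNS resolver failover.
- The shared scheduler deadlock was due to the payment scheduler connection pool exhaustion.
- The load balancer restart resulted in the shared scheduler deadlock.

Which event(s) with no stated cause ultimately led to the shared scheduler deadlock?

the internal database misconfiguration, the legacy config service restart, the search config service disk saturation

Tracing upstream from the shared scheduler deadlock: the shared scheduler deadlock ← the load balancer restart ← the auth service latency spike ← the database certificate expiry ← the backup DNS resolver failover ← the legacy config service restart.
A separate upstream branch: the shared scheduler deadlock ← the payment scheduler connection pool exhaustion ← the regional database certificate expiry ← the internal scheduler disk saturation ← the regional message queue memory leak ← the search config service disk saturation.
A separate upstream branch: the shared scheduler deadlock ← the payment scheduler connection pool exhaustion ← the internal database misconfiguration.
Each of those chain origins has no stated cause.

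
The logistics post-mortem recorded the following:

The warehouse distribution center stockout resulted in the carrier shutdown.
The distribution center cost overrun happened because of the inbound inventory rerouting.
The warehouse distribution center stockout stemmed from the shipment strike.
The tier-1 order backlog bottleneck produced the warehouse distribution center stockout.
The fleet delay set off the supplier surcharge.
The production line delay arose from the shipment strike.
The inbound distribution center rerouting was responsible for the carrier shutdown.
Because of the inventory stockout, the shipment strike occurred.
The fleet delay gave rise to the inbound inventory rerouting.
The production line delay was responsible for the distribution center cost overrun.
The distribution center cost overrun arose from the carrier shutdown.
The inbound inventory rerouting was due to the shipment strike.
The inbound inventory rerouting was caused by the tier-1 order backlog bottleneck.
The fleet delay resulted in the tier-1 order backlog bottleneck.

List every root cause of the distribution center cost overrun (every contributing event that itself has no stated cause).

Tracing upstream from the distribution center cost overrun: the distribution center cost overrun ← the inbound inventory rerouting ← the fleet delay.
A separate upstream branch: the distribution center cost overrun ← the production line delay ← the shipment strike ← the inventory stockout.
A separate upstream branch: the distribution center cost overrun ← the carrier shutdown ← the inbound distribution center rerouting.
Each of those chain origins has no stated cause.

the fleet delay, the inbound distribution center rerouting, the inventory stockout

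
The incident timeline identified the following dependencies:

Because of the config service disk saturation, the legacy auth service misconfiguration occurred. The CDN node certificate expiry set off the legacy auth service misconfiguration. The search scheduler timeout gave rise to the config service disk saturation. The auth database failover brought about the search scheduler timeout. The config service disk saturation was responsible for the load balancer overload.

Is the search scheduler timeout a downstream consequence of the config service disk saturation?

The config service disk saturation leads to the load balancer overload, the legacy auth service misconfiguration; the search scheduler timeout is not among them.

No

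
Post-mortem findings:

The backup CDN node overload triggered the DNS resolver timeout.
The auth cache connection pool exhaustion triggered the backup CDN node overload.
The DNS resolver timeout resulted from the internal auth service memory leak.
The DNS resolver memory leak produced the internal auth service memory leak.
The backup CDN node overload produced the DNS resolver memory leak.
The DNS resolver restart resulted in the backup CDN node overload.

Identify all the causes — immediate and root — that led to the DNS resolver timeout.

Immediate causes of the DNS resolver timeout: the backup CDN node overload, the internal auth service memory leak.
Further upstream: the auth cache connection pool exhaustion, the DNS resolver memory leak, the DNS resolver restart.

the DNS resolver memory leak, the DNS resolver restart, the auth cache connection pool exhaustion, the backup CDN node overload, the internal auth service memory leak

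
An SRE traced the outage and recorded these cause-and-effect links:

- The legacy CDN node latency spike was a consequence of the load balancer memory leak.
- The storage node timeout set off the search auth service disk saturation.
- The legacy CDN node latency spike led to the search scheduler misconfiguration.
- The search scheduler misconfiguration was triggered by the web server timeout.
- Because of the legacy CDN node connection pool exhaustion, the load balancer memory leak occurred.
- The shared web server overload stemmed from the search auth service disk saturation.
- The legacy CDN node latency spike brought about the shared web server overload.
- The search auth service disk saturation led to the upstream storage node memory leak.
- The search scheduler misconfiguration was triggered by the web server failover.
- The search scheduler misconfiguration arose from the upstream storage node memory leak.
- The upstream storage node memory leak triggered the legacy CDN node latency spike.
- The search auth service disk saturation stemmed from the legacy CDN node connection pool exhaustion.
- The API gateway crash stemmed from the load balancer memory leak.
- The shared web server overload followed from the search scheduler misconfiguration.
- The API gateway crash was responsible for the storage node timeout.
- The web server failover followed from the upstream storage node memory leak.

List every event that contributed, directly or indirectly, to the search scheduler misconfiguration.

the API gateway crash, the legacy CDN node connection pool exhaustion, the legacy CDN node latency spike, the load balancer memory leak, the search auth service disk saturation, the storage node timeout, the upstream storage node memory leak, the web server failover, the web server timeout

Immediate causes of the search scheduler misconfiguration: the upstream storage node memory leak, the legacy CDN node latency spike, the web server failover, the web server timeout.
Further upstream: the legacy CDN node connection pool exhaustion, the load balancer memory leak, the API gateway crash, the storage node timeout, the search auth service disk saturation.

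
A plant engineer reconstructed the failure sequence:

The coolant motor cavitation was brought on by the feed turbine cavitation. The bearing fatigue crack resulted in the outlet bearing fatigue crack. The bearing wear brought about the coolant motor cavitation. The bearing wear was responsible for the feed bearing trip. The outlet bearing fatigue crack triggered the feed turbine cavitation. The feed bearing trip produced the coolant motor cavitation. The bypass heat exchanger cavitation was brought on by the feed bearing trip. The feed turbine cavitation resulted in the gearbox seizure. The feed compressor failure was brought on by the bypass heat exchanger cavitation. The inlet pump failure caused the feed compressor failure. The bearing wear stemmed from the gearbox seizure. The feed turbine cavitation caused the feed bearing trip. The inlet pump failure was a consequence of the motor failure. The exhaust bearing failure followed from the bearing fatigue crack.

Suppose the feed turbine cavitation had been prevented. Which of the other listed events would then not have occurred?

Downstream of the feed turbine cavitation: the gearbox seizure, the bearing wear, the feed bearing trip, the bypass heat exchanger cavitation, the coolant motor cavitation, the feed compressor failure.
Of those, still caused via another path: the feed compressor failure.
The remainder have no surviving cause.

the bearing wear, the bypass heat exchanger cavitation, the coolant motor cavitation, the feed bearing trip, the gearbox seizure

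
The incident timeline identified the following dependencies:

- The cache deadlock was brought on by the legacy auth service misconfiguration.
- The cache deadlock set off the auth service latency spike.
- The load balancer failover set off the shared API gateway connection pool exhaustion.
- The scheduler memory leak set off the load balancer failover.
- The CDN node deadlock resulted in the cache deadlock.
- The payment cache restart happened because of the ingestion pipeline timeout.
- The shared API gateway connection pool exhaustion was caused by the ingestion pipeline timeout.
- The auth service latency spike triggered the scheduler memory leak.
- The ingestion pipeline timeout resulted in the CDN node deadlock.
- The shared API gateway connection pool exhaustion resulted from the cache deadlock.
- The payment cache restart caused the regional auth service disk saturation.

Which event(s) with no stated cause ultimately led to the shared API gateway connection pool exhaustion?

Tracing upstream from the shared API gateway connection pool exhaustion: the shared API gateway connection pool exhaustion ← the ingestion pipeline timeout.
A separate upstream branch: the shared API gateway connection pool exhaustion ← the cache deadlock ← the legacy auth service misconfiguration.
Each of those chain origins has no stated cause.

the ingestion pipeline timeout, the legacy auth service misconfiguration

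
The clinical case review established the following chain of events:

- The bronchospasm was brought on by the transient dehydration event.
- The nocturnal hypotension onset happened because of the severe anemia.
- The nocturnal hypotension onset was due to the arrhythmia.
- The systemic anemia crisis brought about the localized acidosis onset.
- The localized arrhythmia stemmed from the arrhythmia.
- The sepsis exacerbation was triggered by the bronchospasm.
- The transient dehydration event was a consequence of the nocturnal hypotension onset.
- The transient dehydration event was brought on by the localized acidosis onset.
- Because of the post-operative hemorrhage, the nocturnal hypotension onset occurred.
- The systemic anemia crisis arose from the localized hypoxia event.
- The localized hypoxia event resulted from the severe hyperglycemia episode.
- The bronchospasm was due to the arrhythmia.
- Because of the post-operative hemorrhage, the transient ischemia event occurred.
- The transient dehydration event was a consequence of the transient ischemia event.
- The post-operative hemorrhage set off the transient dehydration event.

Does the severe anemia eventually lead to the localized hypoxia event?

The severe anemia leads to the nocturnal hypotension onset, the transient dehydration event, the bronchospasm, the sepsis exacerbation; the localized hypoxia event is not among them.

No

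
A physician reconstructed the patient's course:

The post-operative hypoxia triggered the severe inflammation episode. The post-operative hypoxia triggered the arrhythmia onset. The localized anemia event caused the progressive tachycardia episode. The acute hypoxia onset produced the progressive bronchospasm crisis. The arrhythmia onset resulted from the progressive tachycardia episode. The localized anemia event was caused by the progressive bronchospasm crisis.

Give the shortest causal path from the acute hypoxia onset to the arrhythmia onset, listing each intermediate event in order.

the acute hypoxia onset → the progressive bronchospasm crisis
the progressive bronchospasm crisis → the localized anemia event
the localized anemia event → the progressive tachycardia episode
the progressive tachycardia episode → the arrhythmia onset
Length: 4 steps.

the acute hypoxia onset → the progressive bronchospasm crisis → the localized anemia event → the progressive tachycardia episode → the arrhythmia onset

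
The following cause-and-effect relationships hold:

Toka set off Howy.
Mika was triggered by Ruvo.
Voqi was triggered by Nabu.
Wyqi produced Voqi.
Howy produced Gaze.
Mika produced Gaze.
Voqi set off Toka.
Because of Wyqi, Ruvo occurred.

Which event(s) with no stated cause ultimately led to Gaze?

Nabu, Wyqi

Tracing upstream from Gaze: Gaze ← Mika ← Ruvo ← Wyqi.
A separate upstream branch: Gaze ← Howy ← Toka ← Voqi ← Nabu.
Each of those chain origins has no stated cause.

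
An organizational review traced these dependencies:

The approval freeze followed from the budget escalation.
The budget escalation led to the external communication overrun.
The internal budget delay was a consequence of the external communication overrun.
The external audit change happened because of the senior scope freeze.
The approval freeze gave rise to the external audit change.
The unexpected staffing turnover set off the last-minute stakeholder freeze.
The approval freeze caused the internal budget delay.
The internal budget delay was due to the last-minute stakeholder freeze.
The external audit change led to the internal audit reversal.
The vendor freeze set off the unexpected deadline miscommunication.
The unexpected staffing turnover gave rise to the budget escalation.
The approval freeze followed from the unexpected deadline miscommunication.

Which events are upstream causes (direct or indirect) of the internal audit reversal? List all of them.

Immediate cause of the internal audit reversal: the external audit change.
Further upstream: the unexpected staffing turnover, the vendor freeze, the unexpected deadline miscommunication, the budget escalation, the senior scope freeze, the approval freeze.

the approval freeze, the budget escalation, the external audit change, the senior scope freeze, the unexpected deadline miscommunication, the unexpected staffing turnover, the vendor freeze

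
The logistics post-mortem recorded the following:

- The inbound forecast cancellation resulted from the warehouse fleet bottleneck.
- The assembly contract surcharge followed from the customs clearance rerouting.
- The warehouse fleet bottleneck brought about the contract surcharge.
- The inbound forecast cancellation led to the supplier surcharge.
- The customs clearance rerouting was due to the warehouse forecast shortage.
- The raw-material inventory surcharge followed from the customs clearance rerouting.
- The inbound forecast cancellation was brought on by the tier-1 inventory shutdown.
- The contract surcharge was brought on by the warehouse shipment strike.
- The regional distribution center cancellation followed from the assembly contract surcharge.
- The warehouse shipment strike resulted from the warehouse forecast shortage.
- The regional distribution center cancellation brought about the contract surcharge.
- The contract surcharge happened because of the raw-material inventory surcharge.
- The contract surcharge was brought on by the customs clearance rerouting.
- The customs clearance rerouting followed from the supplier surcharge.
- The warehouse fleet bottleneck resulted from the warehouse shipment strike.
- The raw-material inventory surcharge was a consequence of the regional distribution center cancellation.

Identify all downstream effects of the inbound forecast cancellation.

the assembly contract surcharge, the contract surcharge, the customs clearance rerouting, the raw-material inventory surcharge, the regional distribution center cancellation, the supplier surcharge

Direct effects: the supplier surcharge.
2 steps out: the customs clearance rerouting.
3 steps out: the assembly contract surcharge, the raw-material inventory surcharge, the contract surcharge.
4 steps out: the regional distribution center cancellation.
Not reachable from it: the warehouse forecast shortage, the warehouse shipment strike, the warehouse fleet bottleneck, the tier-1 inventory shutdown.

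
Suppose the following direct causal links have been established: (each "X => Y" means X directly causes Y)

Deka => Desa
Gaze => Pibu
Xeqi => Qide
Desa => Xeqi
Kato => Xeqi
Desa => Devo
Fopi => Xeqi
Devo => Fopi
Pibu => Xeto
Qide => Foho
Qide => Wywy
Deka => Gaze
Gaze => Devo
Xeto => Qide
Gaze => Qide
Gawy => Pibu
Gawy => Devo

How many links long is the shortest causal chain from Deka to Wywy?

Shortest chain: Deka → Gaze → Qide → Wywy.

3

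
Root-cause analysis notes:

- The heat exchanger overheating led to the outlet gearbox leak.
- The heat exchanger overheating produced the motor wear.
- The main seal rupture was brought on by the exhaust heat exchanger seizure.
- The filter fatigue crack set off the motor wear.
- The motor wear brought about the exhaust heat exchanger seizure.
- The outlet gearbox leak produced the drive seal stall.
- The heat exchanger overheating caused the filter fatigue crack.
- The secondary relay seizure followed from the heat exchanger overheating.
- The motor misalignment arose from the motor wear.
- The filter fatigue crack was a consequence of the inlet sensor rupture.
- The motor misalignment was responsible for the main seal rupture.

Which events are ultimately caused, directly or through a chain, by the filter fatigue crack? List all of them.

Direct effects: the motor wear.
2 steps out: the motor misalignment, the exhaust heat exchanger seizure.
3 steps out: the main seal rupture.
Not reachable from it: the heat exchanger overheating, the secondary relay seizure, the outlet gearbox leak, the drive seal stall, the inlet sensor rupture.

the exhaust heat exchanger seizure, the main seal rupture, the motor misalignment, the motor wear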